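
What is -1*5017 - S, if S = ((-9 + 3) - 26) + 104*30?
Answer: -8105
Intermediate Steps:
S = 3088 (S = (-6 - 26) + 3120 = -32 + 3120 = 3088)
-1*5017 - S = -1*5017 - 1*3088 = -5017 - 3088 = -8105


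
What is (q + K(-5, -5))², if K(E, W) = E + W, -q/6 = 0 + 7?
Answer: 2704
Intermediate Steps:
q = -42 (q = -6*(0 + 7) = -6*7 = -42)
(q + K(-5, -5))² = (-42 + (-5 - 5))² = (-42 - 10)² = (-52)² = 2704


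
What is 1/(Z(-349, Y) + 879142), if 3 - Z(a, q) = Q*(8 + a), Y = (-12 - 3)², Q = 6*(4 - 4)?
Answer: 1/879145 ≈ 1.1375e-6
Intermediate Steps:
Q = 0 (Q = 6*0 = 0)
Y = 225 (Y = (-15)² = 225)
Z(a, q) = 3 (Z(a, q) = 3 - 0*(8 + a) = 3 - 1*0 = 3 + 0 = 3)
1/(Z(-349, Y) + 879142) = 1/(3 + 879142) = 1/879145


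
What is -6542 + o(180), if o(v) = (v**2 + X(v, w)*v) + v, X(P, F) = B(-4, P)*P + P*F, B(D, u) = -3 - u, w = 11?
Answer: -5546762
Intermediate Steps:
X(P, F) = F*P + P*(-3 - P) (X(P, F) = (-3 - P)*P + P*F = P*(-3 - P) + F*P = F*P + P*(-3 - P))
o(v) = v + v**2 + v**2*(8 - v) (o(v) = (v**2 + (v*(-3 + 11 - v))*v) + v = (v**2 + (v*(8 - v))*v) + v = (v**2 + v**2*(8 - v)) + v = v + v**2 + v**2*(8 - v))
-6542 + o(180) = -6542 + 180*(1 + 180 - 1*180*(-8 + 180)) = -6542 + 180*(1 + 180 - 1*180*172) = -6542 + 180*(1 + 180 - 30960) = -6542 + 180*(-30779) = -6542 - 5540220 = -5546762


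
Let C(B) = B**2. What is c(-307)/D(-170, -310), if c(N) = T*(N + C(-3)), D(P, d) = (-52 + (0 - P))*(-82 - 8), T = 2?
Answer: 149/2655 ≈ 0.056121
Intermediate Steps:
D(P, d) = 4680 + 90*P (D(P, d) = (-52 - P)*(-90) = 4680 + 90*P)
c(N) = 18 + 2*N (c(N) = 2*(N + (-3)**2) = 2*(N + 9) = 2*(9 + N) = 18 + 2*N)
c(-307)/D(-170, -310) = (18 + 2*(-307))/(4680 + 90*(-170)) = (18 - 614)/(4680 - 15300) = -596/(-10620) = -596*(-1/10620) = 149/2655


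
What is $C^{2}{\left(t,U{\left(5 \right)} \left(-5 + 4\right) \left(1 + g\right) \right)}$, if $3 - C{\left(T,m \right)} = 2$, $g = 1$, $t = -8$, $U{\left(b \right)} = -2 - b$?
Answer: $1$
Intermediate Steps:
$C{\left(T,m \right)} = 1$ ($C{\left(T,m \right)} = 3 - 2 = 1$)
$C^{2}{\left(t,U{\left(5 \right)} \left(-5 + 4\right) \left(1 + g\right) \right)} = 1^{2} = 1$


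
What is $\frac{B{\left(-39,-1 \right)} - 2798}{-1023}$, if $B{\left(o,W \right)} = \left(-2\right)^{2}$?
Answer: $\frac{254}{93} \approx 2.7312$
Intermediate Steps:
$B{\left(o,W \right)} = 4$
$\frac{B{\left(-39,-1 \right)} - 2798}{-1023} = \frac{4 - 2798}{-1023} = \left(4 - 2798\right) \left(- \frac{1}{1023}\right) = \left(-2794\right) \left(- \frac{1}{1023}\right) = \frac{254}{93}$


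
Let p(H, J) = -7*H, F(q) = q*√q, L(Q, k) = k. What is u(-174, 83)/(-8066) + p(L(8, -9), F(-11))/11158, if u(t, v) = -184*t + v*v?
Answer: -15485494/3214301 ≈ -4.8177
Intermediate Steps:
F(q) = q^(3/2)
u(t, v) = v² - 184*t (u(t, v) = -184*t + v² = v² - 184*t)
u(-174, 83)/(-8066) + p(L(8, -9), F(-11))/11158 = (83² - 184*(-174))/(-8066) - 7*(-9)/11158 = (6889 + 32016)*(-1/8066) + 63*(1/11158) = 38905*(-1/8066) + 9/1594 = -38905/8066 + 9/1594 = -15485494/3214301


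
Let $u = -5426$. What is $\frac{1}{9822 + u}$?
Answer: $\frac{1}{4396} \approx 0.00022748$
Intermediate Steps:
$\frac{1}{9822 + u} = \frac{1}{9822 - 5426} = \frac{1}{4396}$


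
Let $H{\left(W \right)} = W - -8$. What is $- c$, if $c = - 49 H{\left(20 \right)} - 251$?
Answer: $1623$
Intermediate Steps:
$H{\left(W \right)} = 8 + W$ ($H{\left(W \right)} = W + 8 = 8 + W$)
$c = -1623$ ($c = - 49 \left(8 + 20\right) - 251 = \left(-49\right) 28 - 251 = -1372 - 251 = -1623$)
$- c = \left(-1\right) \left(-1623\right) = 1623$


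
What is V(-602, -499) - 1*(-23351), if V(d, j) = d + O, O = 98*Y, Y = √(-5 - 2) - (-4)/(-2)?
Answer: 22553 + 98*I*√7 ≈ 22553.0 + 259.28*I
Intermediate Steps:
Y = -2 + I*√7 (Y = √(-7) - (-4)*(-1)/2 = I*√7 - 1*2 = I*√7 - 2 = -2 + I*√7 ≈ -2.0 + 2.6458*I)
O = -196 + 98*I*√7 (O = 98*(-2 + I*√7) = -196 + 98*I*√7 ≈ -196.0 + 259.28*I)
V(d, j) = -196 + d + 98*I*√7 (V(d, j) = d + (-196 + 98*I*√7) = -196 + d + 98*I*√7)
V(-602, -499) - 1*(-23351) = (-196 - 602 + 98*I*√7) - 1*(-23351) = (-798 + 98*I*√7) + 23351 = 22553 + 98*I*√7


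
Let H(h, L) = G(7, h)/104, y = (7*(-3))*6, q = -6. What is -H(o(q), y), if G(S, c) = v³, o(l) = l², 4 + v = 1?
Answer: 27/104 ≈ 0.25962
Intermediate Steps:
v = -3 (v = -4 + 1 = -3)
G(S, c) = -27 (G(S, c) = (-3)³ = -27)
y = -126 (y = -21*6 = -126)
H(h, L) = -27/104
-H(o(q), y) = -1*(-27/104) = 27/104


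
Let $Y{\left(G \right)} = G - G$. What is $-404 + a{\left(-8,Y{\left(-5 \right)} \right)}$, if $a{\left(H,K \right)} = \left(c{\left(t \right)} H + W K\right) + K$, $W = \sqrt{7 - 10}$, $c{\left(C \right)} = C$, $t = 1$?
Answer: $-412$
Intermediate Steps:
$Y{\left(G \right)} = 0$
$W = i \sqrt{3}$ ($W = \sqrt{-3} = i \sqrt{3} \approx 1.732 i$)
$a{\left(H,K \right)} = H + K + i K \sqrt{3}$ ($a{\left(H,K \right)} = \left(1 H + i \sqrt{3} K\right) + K = \left(H + i K \sqrt{3}\right) + K = H + K + i K \sqrt{3}$)
$-404 + a{\left(-8,Y{\left(-5 \right)} \right)} = -404 + \left(-8 + 0 + i 0 \sqrt{3}\right) = -404 + \left(-8 + 0 + 0\right) = -404 - 8 = -412$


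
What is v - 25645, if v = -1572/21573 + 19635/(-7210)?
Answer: -37993260265/1481346 ≈ -25648.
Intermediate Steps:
v = -4142095/1481346 (v = -1572*1/21573 + 19635*(-1/7210) = -524/7191 - 561/206 = -4142095/1481346 ≈ -2.7962)
v - 25645 = -4142095/1481346 - 25645 = -37993260265/1481346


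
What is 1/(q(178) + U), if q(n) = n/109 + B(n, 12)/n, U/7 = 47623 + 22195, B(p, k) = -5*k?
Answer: 9701/4741143498 ≈ 2.0461e-6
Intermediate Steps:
U = 488726 (U = 7*(47623 + 22195) = 7*69818 = 488726)
q(n) = -60/n + n/109 (q(n) = n/109 + (-5*12)/n = n*(1/109) - 60/n = n/109 - 60/n = -60/n + n/109)
1/(q(178) + U) = 1/((-60/178 + (1/109)*178) + 488726) = 1/((-60*1/178 + 178/109) + 488726) = 1/((-30/89 + 178/109) + 488726) = 1/(12572/9701 + 488726) = 1/(4741143498/9701) = 9701/4741143498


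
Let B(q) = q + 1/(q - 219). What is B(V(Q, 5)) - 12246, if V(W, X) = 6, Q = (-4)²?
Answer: -2607121/213 ≈ -12240.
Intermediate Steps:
Q = 16
B(q) = q + 1/(-219 + q)
B(V(Q, 5)) - 12246 = (1 + 6² - 219*6)/(-219 + 6) - 12246 = (1 + 36 - 1314)/(-213) - 12246 = -1/213*(-1277) - 12246 = 1277/213 - 12246 = -2607121/213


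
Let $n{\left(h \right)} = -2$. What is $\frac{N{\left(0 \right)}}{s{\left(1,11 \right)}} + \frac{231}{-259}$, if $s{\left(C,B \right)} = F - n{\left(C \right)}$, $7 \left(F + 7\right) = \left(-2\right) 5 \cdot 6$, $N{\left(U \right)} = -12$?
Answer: $- \frac{27}{3515} \approx -0.0076814$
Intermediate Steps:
$F = - \frac{109}{7}$ ($F = -7 + \frac{\left(-2\right) 5 \cdot 6}{7} = -7 + \frac{\left(-10\right) 6}{7} = -7 + \frac{1}{7} \left(-60\right) = -7 - \frac{60}{7} = - \frac{109}{7} \approx -15.571$)
$s{\left(C,B \right)} = - \frac{95}{7}$ ($s{\left(C,B \right)} = - \frac{109}{7} - -2 = - \frac{109}{7} + 2 = - \frac{95}{7}$)
$\frac{N{\left(0 \right)}}{s{\left(1,11 \right)}} + \frac{231}{-259} = - \frac{12}{- \frac{95}{7}} + \frac{231}{-259} = \left(-12\right) \left(- \frac{7}{95}\right) + 231 \left(- \frac{1}{259}\right) = \frac{84}{95} - \frac{33}{37} = - \frac{27}{3515}$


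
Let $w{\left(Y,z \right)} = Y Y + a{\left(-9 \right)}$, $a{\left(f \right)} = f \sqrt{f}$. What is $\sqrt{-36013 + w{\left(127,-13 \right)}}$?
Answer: $\sqrt{-19884 - 27 i} \approx 0.0957 - 141.01 i$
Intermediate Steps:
$a{\left(f \right)} = f^{\frac{3}{2}}$
$w{\left(Y,z \right)} = Y^{2} - 27 i$ ($w{\left(Y,z \right)} = Y Y + \left(-9\right)^{\frac{3}{2}} = Y^{2} - 27 i$)
$\sqrt{-36013 + w{\left(127,-13 \right)}} = \sqrt{-36013 + \left(127^{2} - 27 i\right)} = \sqrt{-36013 + \left(16129 - 27 i\right)} = \sqrt{-19884 - 27 i}$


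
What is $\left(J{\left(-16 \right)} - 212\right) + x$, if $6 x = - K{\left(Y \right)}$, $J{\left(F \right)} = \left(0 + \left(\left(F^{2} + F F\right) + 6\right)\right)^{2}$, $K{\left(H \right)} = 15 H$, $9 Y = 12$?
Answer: $\frac{804326}{3} \approx 2.6811 \cdot 10^{5}$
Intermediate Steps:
$Y = \frac{4}{3}$ ($Y = \frac{1}{9} \cdot 12 = \frac{4}{3} \approx 1.3333$)
$J{\left(F \right)} = \left(6 + 2 F^{2}\right)^{2}$ ($J{\left(F \right)} = \left(0 + \left(\left(F^{2} + F^{2}\right) + 6\right)\right)^{2} = \left(0 + \left(2 F^{2} + 6\right)\right)^{2} = \left(0 + \left(6 + 2 F^{2}\right)\right)^{2} = \left(6 + 2 F^{2}\right)^{2}$)
$x = - \frac{10}{3}$ ($x = \frac{\left(-1\right) 15 \cdot \frac{4}{3}}{6} = \frac{\left(-1\right) 20}{6} = \frac{1}{6} \left(-20\right) = - \frac{10}{3} \approx -3.3333$)
$\left(J{\left(-16 \right)} - 212\right) + x = \left(4 \left(3 + \left(-16\right)^{2}\right)^{2} - 212\right) - \frac{10}{3} = \left(4 \left(3 + 256\right)^{2} - 212\right) - \frac{10}{3} = \left(4 \cdot 259^{2} - 212\right) - \frac{10}{3} = \left(4 \cdot 67081 - 212\right) - \frac{10}{3} = \left(268324 - 212\right) - \frac{10}{3} = 268112 - \frac{10}{3} = \frac{804326}{3}$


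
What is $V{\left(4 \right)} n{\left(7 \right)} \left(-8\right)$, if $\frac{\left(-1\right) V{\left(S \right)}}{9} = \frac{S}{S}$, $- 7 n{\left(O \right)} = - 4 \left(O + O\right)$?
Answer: $576$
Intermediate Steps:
$n{\left(O \right)} = \frac{8 O}{7}$ ($n{\left(O \right)} = - \frac{\left(-4\right) \left(O + O\right)}{7} = - \frac{\left(-4\right) 2 O}{7} = - \frac{\left(-8\right) O}{7} = \frac{8 O}{7}$)
$V{\left(S \right)} = -9$ ($V{\left(S \right)} = - 9 \frac{S}{S} = \left(-9\right) 1 = -9$)
$V{\left(4 \right)} n{\left(7 \right)} \left(-8\right) = - 9 \cdot \frac{8}{7} \cdot 7 \left(-8\right) = \left(-9\right) 8 \left(-8\right) = \left(-72\right) \left(-8\right) = 576$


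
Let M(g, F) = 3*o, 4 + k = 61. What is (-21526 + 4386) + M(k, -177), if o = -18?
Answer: -17194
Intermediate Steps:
k = 57 (k = -4 + 61 = 57)
M(g, F) = -54 (M(g, F) = 3*(-18) = -54)
(-21526 + 4386) + M(k, -177) = (-21526 + 4386) - 54 = -17140 - 54 = -17194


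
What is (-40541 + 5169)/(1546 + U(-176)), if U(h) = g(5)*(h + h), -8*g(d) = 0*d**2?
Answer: -17686/773 ≈ -22.880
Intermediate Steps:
g(d) = 0 (g(d) = -0*d**2 = -1/8*0 = 0)
U(h) = 0 (U(h) = 0*(h + h) = 0*(2*h) = 0)
(-40541 + 5169)/(1546 + U(-176)) = (-40541 + 5169)/(1546 + 0) = -35372/1546 = -35372*1/1546 = -17686/773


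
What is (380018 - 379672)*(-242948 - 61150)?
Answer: -105217908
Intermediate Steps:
(380018 - 379672)*(-242948 - 61150) = 346*(-304098) = -105217908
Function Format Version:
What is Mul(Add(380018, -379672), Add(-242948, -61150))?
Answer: -105217908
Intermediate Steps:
Mul(Add(380018, -379672), Add(-242948, -61150)) = Mul(346, -304098) = -105217908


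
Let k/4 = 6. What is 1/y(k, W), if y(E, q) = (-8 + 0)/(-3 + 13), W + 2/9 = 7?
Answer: -5/4 ≈ -1.2500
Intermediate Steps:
k = 24 (k = 4*6 = 24)
W = 61/9 (W = -2/9 + 7 = 61/9 ≈ 6.7778)
y(E, q) = -⅘ (y(E, q) = -8/10 = -8*⅒ = -⅘)
1/y(k, W) = 1/(-⅘) = -5/4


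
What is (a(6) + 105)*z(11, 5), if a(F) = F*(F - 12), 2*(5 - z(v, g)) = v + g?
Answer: -207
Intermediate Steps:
z(v, g) = 5 - g/2 - v/2 (z(v, g) = 5 - (v + g)/2 = 5 - (g + v)/2 = 5 + (-g/2 - v/2) = 5 - g/2 - v/2)
a(F) = F*(-12 + F)
(a(6) + 105)*z(11, 5) = (6*(-12 + 6) + 105)*(5 - 1/2*5 - 1/2*11) = (6*(-6) + 105)*(5 - 5/2 - 11/2) = (-36 + 105)*(-3) = 69*(-3) = -207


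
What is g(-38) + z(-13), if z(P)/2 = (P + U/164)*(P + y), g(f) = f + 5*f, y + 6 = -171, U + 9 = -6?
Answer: 194617/41 ≈ 4746.8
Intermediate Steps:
U = -15 (U = -9 - 6 = -15)
y = -177 (y = -6 - 171 = -177)
g(f) = 6*f
z(P) = 2*(-177 + P)*(-15/164 + P) (z(P) = 2*((P - 15/164)*(P - 177)) = 2*((P - 15*1/164)*(-177 + P)) = 2*((P - 15/164)*(-177 + P)) = 2*((-15/164 + P)*(-177 + P)) = 2*((-177 + P)*(-15/164 + P)) = 2*(-177 + P)*(-15/164 + P))
g(-38) + z(-13) = 6*(-38) + (2655/82 + 2*(-13)² - 29043/82*(-13)) = -228 + (2655/82 + 2*169 + 377559/82) = -228 + (2655/82 + 338 + 377559/82) = -228 + 203965/41 = 194617/41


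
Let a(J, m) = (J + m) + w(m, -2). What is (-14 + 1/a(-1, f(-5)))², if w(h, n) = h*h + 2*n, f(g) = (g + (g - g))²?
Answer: 81522841/416025 ≈ 195.96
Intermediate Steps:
f(g) = g² (f(g) = (g + 0)² = g²)
w(h, n) = h² + 2*n
a(J, m) = -4 + J + m + m² (a(J, m) = (J + m) + (m² + 2*(-2)) = (J + m) + (m² - 4) = (J + m) + (-4 + m²) = -4 + J + m + m²)
(-14 + 1/a(-1, f(-5)))² = (-14 + 1/(-4 - 1 + (-5)² + ((-5)²)²))² = (-14 + 1/(-4 - 1 + 25 + 25²))² = (-14 + 1/(-4 - 1 + 25 + 625))² = (-14 + 1/645)² = (-9029/645)² = 81522841/416025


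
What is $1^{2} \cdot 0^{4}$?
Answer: $0$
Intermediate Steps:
$1^{2} \cdot 0^{4} = 1 \cdot 0 = 0$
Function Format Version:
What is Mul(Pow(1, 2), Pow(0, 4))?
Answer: 0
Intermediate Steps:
Mul(Pow(1, 2), Pow(0, 4)) = Mul(1, 0) = 0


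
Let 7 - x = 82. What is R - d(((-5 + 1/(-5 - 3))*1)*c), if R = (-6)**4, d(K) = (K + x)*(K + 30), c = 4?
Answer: 8813/4 ≈ 2203.3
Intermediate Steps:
x = -75 (x = 7 - 1*82 = 7 - 82 = -75)
d(K) = (-75 + K)*(30 + K) (d(K) = (K - 75)*(K + 30) = (-75 + K)*(30 + K))
R = 1296
R - d(((-5 + 1/(-5 - 3))*1)*c) = 1296 - (-2250 + (((-5 + 1/(-5 - 3))*1)*4)**2 - 45*(-5 + 1/(-5 - 3))*1*4) = 1296 - (-2250 + (((-5 + 1/(-8))*1)*4)**2 - 45*(-5 + 1/(-8))*1*4) = 1296 - (-2250 + (((-5 - 1/8)*1)*4)**2 - 45*(-5 - 1/8)*1*4) = 1296 - (-2250 + (-41/8*1*4)**2 - 45*(-41/8*1)*4) = 1296 - (-2250 + (-41/8*4)**2 - (-1845)*4/8) = 1296 - (-2250 + (-41/2)**2 - 45*(-41/2)) = 1296 - (-2250 + 1681/4 + 1845/2) = 1296 - 1*(-3629/4) = 1296 + 3629/4 = 8813/4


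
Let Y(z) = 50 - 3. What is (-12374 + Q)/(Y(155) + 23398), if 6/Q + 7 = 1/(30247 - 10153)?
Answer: -1740610282/3297703365 ≈ -0.52783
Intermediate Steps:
Y(z) = 47
Q = -120564/140657 (Q = 6/(-7 + 1/(30247 - 10153)) = 6/(-7 + 1/20094) = 6/(-140657/20094) = 6*(-20094/140657) = -120564/140657 ≈ -0.85715)
(-12374 + Q)/(Y(155) + 23398) = (-12374 - 120564/140657)/(47 + 23398) = -1740610282/140657/23445 = -1740610282/140657*1/23445 = -1740610282/3297703365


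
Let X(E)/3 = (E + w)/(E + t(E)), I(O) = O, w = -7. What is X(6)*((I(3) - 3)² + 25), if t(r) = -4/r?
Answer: -225/16 ≈ -14.063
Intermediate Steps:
X(E) = 3*(-7 + E)/(E - 4/E) (X(E) = 3*((E - 7)/(E - 4/E)) = 3*((-7 + E)/(E - 4/E)) = 3*(-7 + E)/(E - 4/E))
X(6)*((I(3) - 3)² + 25) = (3*6*(-7 + 6)/(-4 + 6²))*((3 - 3)² + 25) = (3*6*(-1)/(-4 + 36))*(0² + 25) = (3*6*(-1)/32)*(0 + 25) = (3*6*(1/32)*(-1))*25 = -9/16*25 = -225/16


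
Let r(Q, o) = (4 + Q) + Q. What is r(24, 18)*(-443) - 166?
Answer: -23202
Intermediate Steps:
r(Q, o) = 4 + 2*Q
r(24, 18)*(-443) - 166 = (4 + 2*24)*(-443) - 166 = (4 + 48)*(-443) - 166 = 52*(-443) - 166 = -23036 - 166 = -23202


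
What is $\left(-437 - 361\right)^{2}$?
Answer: $636804$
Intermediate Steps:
$\left(-437 - 361\right)^{2} = \left(-798\right)^{2} = 636804$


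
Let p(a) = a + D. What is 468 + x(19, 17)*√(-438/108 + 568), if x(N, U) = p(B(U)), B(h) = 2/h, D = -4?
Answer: 468 - 11*√20302/17 ≈ 375.80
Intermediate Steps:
p(a) = -4 + a (p(a) = a - 4 = -4 + a)
x(N, U) = -4 + 2/U
468 + x(19, 17)*√(-438/108 + 568) = 468 + (-4 + 2/17)*√(-438/108 + 568) = 468 + (-4 + 2*(1/17))*√(-438*1/108 + 568) = 468 + (-4 + 2/17)*√(-73/18 + 568) = 468 - 11*√20302/17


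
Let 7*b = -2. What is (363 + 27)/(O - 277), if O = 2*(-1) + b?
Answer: -546/391 ≈ -1.3964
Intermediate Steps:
b = -2/7 (b = (1/7)*(-2) = -2/7 ≈ -0.28571)
O = -16/7 (O = 2*(-1) - 2/7 = -2 - 2/7 = -16/7 ≈ -2.2857)
(363 + 27)/(O - 277) = (363 + 27)/(-16/7 - 277) = 390/(-1955/7) = 390*(-7/1955) = -546/391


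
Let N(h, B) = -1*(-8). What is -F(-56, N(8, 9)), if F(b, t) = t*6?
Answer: -48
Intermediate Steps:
N(h, B) = 8
F(b, t) = 6*t
-F(-56, N(8, 9)) = -6*8 = -1*48 = -48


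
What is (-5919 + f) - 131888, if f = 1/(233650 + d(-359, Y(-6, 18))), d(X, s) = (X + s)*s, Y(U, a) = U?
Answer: -32500402879/235840 ≈ -1.3781e+5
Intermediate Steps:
d(X, s) = s*(X + s)
f = 1/235840 (f = 1/(233650 - 6*(-359 - 6)) = 1/(233650 - 6*(-365)) = 1/(233650 + 2190) = 1/235840 ≈ 4.2402e-6)
(-5919 + f) - 131888 = (-5919 + 1/235840) - 131888 = -1395936959/235840 - 131888 = -32500402879/235840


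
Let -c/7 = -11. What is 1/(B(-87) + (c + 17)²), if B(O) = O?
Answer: 1/8749 ≈ 0.00011430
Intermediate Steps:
c = 77 (c = -7*(-11) = 77)
1/(B(-87) + (c + 17)²) = 1/(-87 + (77 + 17)²) = 1/(-87 + 94²) = 1/(-87 + 8836) = 1/8749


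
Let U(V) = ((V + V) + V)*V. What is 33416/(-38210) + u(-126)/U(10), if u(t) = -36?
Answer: -95003/95525 ≈ -0.99454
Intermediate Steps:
U(V) = 3*V² (U(V) = (2*V + V)*V = (3*V)*V = 3*V²)
33416/(-38210) + u(-126)/U(10) = 33416/(-38210) - 36/(3*10²) = 33416*(-1/38210) - 36/(3*100) = -16708/19105 - 36/300 = -16708/19105 - 36*1/300 = -16708/19105 - 3/25 = -95003/95525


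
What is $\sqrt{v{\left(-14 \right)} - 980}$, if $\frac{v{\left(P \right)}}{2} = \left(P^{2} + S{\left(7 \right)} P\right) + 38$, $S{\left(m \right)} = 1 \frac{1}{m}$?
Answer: $2 i \sqrt{129} \approx 22.716 i$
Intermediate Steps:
$S{\left(m \right)} = \frac{1}{m}$
$v{\left(P \right)} = 76 + 2 P^{2} + \frac{2 P}{7}$ ($v{\left(P \right)} = 2 \left(\left(P^{2} + \frac{P}{7}\right) + 38\right) = 2 \left(38 + P^{2} + \frac{P}{7}\right) = 76 + 2 P^{2} + \frac{2 P}{7}$)
$\sqrt{v{\left(-14 \right)} - 980} = \sqrt{\left(76 + 2 \left(-14\right)^{2} + \frac{2}{7} \left(-14\right)\right) - 980} = \sqrt{\left(76 + 2 \cdot 196 - 4\right) - 980} = \sqrt{\left(76 + 392 - 4\right) - 980} = \sqrt{464 - 980} = \sqrt{-516} = 2 i \sqrt{129}$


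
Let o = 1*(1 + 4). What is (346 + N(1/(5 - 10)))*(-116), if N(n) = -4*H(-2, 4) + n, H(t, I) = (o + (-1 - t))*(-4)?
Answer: -256244/5 ≈ -51249.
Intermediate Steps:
o = 5 (o = 1*5 = 5)
H(t, I) = -16 + 4*t (H(t, I) = (5 + (-1 - t))*(-4) = (4 - t)*(-4) = -16 + 4*t)
N(n) = 96 + n (N(n) = -4*(-16 + 4*(-2)) + n = -4*(-16 - 8) + n = -4*(-24) + n = 96 + n)
(346 + N(1/(5 - 10)))*(-116) = (346 + (96 + 1/(5 - 10)))*(-116) = (346 + (96 + 1/(-5)))*(-116) = (346 + (96 - ⅕))*(-116) = (346 + 479/5)*(-116) = (2209/5)*(-116) = -256244/5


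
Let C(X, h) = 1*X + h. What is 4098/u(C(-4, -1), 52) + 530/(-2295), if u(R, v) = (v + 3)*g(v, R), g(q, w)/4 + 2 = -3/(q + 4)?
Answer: -27004198/2903175 ≈ -9.3016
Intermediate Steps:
C(X, h) = X + h
g(q, w) = -8 - 12/(4 + q) (g(q, w) = -8 + 4*(-3/(q + 4)) = -8 + 4*(-3/(4 + q)) = -8 - 12/(4 + q))
u(R, v) = 4*(-11 - 2*v)*(3 + v)/(4 + v) (u(R, v) = (v + 3)*(4*(-11 - 2*v)/(4 + v)) = (3 + v)*(4*(-11 - 2*v)/(4 + v)) = 4*(-11 - 2*v)*(3 + v)/(4 + v))
4098/u(C(-4, -1), 52) + 530/(-2295) = 4098/((-4*(3 + 52)*(11 + 2*52)/(4 + 52))) + 530/(-2295) = 4098/((-4*55*(11 + 104)/56)) + 530*(-1/2295) = 4098/((-4*1/56*55*115)) - 106/459 = 4098/(-6325/14) - 106/459 = 4098*(-14/6325) - 106/459 = -57372/6325 - 106/459 = -27004198/2903175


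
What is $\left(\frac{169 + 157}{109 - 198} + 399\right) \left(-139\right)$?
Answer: $- \frac{4890715}{89} \approx -54952.0$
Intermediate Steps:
$\left(\frac{169 + 157}{109 - 198} + 399\right) \left(-139\right) = \left(\frac{326}{-89} + 399\right) \left(-139\right) = \left(326 \left(- \frac{1}{89}\right) + 399\right) \left(-139\right) = \left(- \frac{326}{89} + 399\right) \left(-139\right) = \frac{35185}{89} \left(-139\right) = - \frac{4890715}{89}$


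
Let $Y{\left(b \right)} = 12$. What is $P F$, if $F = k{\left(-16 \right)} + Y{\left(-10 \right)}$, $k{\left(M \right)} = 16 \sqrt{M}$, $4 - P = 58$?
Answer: $-648 - 3456 i \approx -648.0 - 3456.0 i$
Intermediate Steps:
$P = -54$ ($P = 4 - 58 = -54$)
$F = 12 + 64 i$ ($F = 16 \sqrt{-16} + 12 = 16 \cdot 4 i + 12 = 64 i + 12 = 12 + 64 i \approx 12.0 + 64.0 i$)
$P F = - 54 \left(12 + 64 i\right) = -648 - 3456 i$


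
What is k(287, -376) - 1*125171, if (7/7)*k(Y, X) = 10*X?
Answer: -128931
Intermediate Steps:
k(Y, X) = 10*X
k(287, -376) - 1*125171 = 10*(-376) - 1*125171 = -3760 - 125171 = -128931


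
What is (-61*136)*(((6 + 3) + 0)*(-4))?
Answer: 298656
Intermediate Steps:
(-61*136)*(((6 + 3) + 0)*(-4)) = -8296*(9 + 0)*(-4) = -74664*(-4) = -8296*(-36) = 298656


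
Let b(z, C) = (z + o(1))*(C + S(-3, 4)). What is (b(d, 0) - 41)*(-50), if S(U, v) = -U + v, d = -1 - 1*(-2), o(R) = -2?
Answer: 2400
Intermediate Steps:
d = 1 (d = -1 + 2 = 1)
S(U, v) = v - U
b(z, C) = (-2 + z)*(7 + C) (b(z, C) = (z - 2)*(C + (4 - 1*(-3))) = (-2 + z)*(C + (4 + 3)) = (-2 + z)*(C + 7) = (-2 + z)*(7 + C))
(b(d, 0) - 41)*(-50) = ((-14 - 2*0 + 7*1 + 0*1) - 41)*(-50) = ((-14 + 0 + 7 + 0) - 41)*(-50) = (-7 - 41)*(-50) = -48*(-50) = 2400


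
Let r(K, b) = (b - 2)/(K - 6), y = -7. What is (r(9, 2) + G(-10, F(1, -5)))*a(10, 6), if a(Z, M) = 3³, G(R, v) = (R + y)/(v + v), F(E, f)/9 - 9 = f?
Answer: -51/8 ≈ -6.3750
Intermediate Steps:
r(K, b) = (-2 + b)/(-6 + K)
F(E, f) = 81 + 9*f
G(R, v) = (-7 + R)/(2*v) (G(R, v) = (R - 7)/(v + v) = (-7 + R)/((2*v)) = (-7 + R)*(1/(2*v)) = (-7 + R)/(2*v))
a(Z, M) = 27
(r(9, 2) + G(-10, F(1, -5)))*a(10, 6) = ((-2 + 2)/(-6 + 9) + (-7 - 10)/(2*(81 + 9*(-5))))*27 = (0/3 + (½)*(-17)/(81 - 45))*27 = ((⅓)*0 + (½)*(-17)/36)*27 = (0 + (½)*(1/36)*(-17))*27 = (0 - 17/72)*27 = -17/72*27 = -51/8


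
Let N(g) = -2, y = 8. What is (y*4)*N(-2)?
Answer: -64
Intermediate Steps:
(y*4)*N(-2) = (8*4)*(-2) = 32*(-2) = -64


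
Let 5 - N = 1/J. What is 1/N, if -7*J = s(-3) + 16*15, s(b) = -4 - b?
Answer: 239/1202 ≈ 0.19884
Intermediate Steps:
J = -239/7 (J = -((-4 - 1*(-3)) + 16*15)/7 = -((-4 + 3) + 240)/7 = -(-1 + 240)/7 = -⅐*239 = -239/7 ≈ -34.143)
N = 1202/239 (N = 5 - 1/(-239/7) = 5 - 1*(-7/239) = 5 + 7/239 = 1202/239 ≈ 5.0293)
1/N = 1/(1202/239) = 239/1202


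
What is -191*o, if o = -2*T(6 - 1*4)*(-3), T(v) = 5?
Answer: -5730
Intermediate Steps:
o = 30 (o = -2*5*(-3) = -10*(-3) = 30)
-191*o = -191*30 = -5730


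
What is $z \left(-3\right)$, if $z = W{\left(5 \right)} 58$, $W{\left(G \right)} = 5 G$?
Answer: $-4350$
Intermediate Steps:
$z = 1450$ ($z = 5 \cdot 5 \cdot 58 = 25 \cdot 58 = 1450$)
$z \left(-3\right) = 1450 \left(-3\right) = -4350$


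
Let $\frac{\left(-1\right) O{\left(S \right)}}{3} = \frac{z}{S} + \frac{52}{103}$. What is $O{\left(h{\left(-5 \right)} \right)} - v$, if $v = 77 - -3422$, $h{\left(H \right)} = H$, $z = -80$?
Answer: $- \frac{365497}{103} \approx -3548.5$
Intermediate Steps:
$O{\left(S \right)} = - \frac{156}{103} + \frac{240}{S}$ ($O{\left(S \right)} = - 3 \left(- \frac{80}{S} + \frac{52}{103}\right) = - 3 \left(\frac{52}{103} - \frac{80}{S}\right) = - \frac{156}{103} + \frac{240}{S}$)
$v = 3499$ ($v = 77 + 3422 = 3499$)
$O{\left(h{\left(-5 \right)} \right)} - v = \left(- \frac{156}{103} + \frac{240}{-5}\right) - 3499 = \left(- \frac{156}{103} + 240 \left(- \frac{1}{5}\right)\right) - 3499 = \left(- \frac{156}{103} - 48\right) - 3499 = - \frac{5100}{103} - 3499 = - \frac{365497}{103}$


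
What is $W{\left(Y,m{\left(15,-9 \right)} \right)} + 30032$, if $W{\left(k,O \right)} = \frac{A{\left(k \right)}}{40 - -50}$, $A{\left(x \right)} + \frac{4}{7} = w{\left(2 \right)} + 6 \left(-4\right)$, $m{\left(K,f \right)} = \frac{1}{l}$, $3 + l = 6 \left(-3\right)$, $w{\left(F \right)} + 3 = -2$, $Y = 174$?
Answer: $\frac{2102217}{70} \approx 30032.0$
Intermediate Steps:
$w{\left(F \right)} = -5$ ($w{\left(F \right)} = -3 - 2 = -5$)
$l = -21$ ($l = -3 + 6 \left(-3\right) = -3 - 18 = -21$)
$m{\left(K,f \right)} = - \frac{1}{21}$ ($m{\left(K,f \right)} = \frac{1}{-21} = - \frac{1}{21}$)
$A{\left(x \right)} = - \frac{207}{7}$ ($A{\left(x \right)} = - \frac{4}{7} + \left(-5 + 6 \left(-4\right)\right) = - \frac{4}{7} - 29 = - \frac{207}{7}$)
$W{\left(k,O \right)} = - \frac{23}{70}$ ($W{\left(k,O \right)} = - \frac{207}{7 \left(40 - -50\right)} = - \frac{207}{7 \left(40 + 50\right)} = - \frac{207}{7 \cdot 90} = \left(- \frac{207}{7}\right) \frac{1}{90} = - \frac{23}{70}$)
$W{\left(Y,m{\left(15,-9 \right)} \right)} + 30032 = - \frac{23}{70} + 30032 = \frac{2102217}{70}$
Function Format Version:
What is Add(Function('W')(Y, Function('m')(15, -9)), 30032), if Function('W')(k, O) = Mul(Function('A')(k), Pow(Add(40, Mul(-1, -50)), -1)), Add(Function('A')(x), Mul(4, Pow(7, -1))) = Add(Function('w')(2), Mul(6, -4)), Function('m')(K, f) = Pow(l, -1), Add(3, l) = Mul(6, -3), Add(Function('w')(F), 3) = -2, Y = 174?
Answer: Rational(2102217, 70) ≈ 30032.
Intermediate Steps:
Function('w')(F) = -5 (Function('w')(F) = Add(-3, -2) = -5)
l = -21 (l = Add(-3, Mul(6, -3)) = Add(-3, -18) = -21)
Function('m')(K, f) = Rational(-1, 21) (Function('m')(K, f) = Pow(-21, -1) = Rational(-1, 21))
Function('A')(x) = Rational(-207, 7) (Function('A')(x) = Add(Rational(-4, 7), Add(-5, Mul(6, -4))) = Add(Rational(-4, 7), Add(-5, -24)) = Add(Rational(-4, 7), -29) = Rational(-207, 7))
Function('W')(k, O) = Rational(-23, 70) (Function('W')(k, O) = Mul(Rational(-207, 7), Pow(Add(40, Mul(-1, -50)), -1)) = Mul(Rational(-207, 7), Pow(Add(40, 50), -1)) = Mul(Rational(-207, 7), Pow(90, -1)) = Mul(Rational(-207, 7), Rational(1, 90)) = Rational(-23, 70))
Add(Function('W')(Y, Function('m')(15, -9)), 30032) = Add(Rational(-23, 70), 30032) = Rational(2102217, 70)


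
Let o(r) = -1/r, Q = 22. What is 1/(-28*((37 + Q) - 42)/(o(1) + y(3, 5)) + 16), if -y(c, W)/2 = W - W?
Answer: 1/492 ≈ 0.0020325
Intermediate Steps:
y(c, W) = 0 (y(c, W) = -2*(W - W) = -2*0 = 0)
1/(-28*((37 + Q) - 42)/(o(1) + y(3, 5)) + 16) = 1/(-28*((37 + 22) - 42)/(-1/1 + 0) + 16) = 1/(-28*(59 - 42)/(-1*1 + 0) + 16) = 1/(-476/(-1 + 0) + 16) = 1/(-476/(-1) + 16) = 1/(-476*(-1) + 16) = 1/(-28*(-17) + 16) = 1/(476 + 16) = 1/492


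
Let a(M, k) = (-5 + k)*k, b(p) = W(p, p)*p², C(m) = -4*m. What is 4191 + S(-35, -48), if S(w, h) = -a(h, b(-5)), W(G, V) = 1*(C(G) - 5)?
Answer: -134559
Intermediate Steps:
W(G, V) = -5 - 4*G (W(G, V) = 1*(-4*G - 5) = 1*(-5 - 4*G) = -5 - 4*G)
b(p) = p²*(-5 - 4*p) (b(p) = (-5 - 4*p)*p² = p²*(-5 - 4*p))
a(M, k) = k*(-5 + k)
S(w, h) = -138750 (S(w, h) = -(-5)²*(-5 - 4*(-5))*(-5 + (-5)²*(-5 - 4*(-5))) = -25*(-5 + 20)*(-5 + 25*(-5 + 20)) = -25*15*(-5 + 25*15) = -375*(-5 + 375) = -375*370 = -1*138750 = -138750)
4191 + S(-35, -48) = 4191 - 138750 = -134559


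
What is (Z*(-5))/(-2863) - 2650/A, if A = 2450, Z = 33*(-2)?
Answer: -23987/20041 ≈ -1.1969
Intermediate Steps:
Z = -66
(Z*(-5))/(-2863) - 2650/A = -66*(-5)/(-2863) - 2650/2450 = 330*(-1/2863) - 2650*1/2450 = -330/2863 - 53/49 = -23987/20041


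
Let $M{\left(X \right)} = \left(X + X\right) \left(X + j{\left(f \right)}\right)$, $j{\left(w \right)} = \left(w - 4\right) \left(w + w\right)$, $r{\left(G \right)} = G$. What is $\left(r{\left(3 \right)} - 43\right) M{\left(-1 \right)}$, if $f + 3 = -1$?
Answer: $5040$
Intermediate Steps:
$f = -4$ ($f = -3 - 1 = -4$)
$j{\left(w \right)} = 2 w \left(-4 + w\right)$ ($j{\left(w \right)} = \left(-4 + w\right) 2 w = 2 w \left(-4 + w\right)$)
$M{\left(X \right)} = 2 X \left(64 + X\right)$ ($M{\left(X \right)} = \left(X + X\right) \left(X + 2 \left(-4\right) \left(-4 - 4\right)\right) = 2 X \left(X + 2 \left(-4\right) \left(-8\right)\right) = 2 X \left(X + 64\right) = 2 X \left(64 + X\right)$)
$\left(r{\left(3 \right)} - 43\right) M{\left(-1 \right)} = \left(3 - 43\right) 2 \left(-1\right) \left(64 - 1\right) = - 40 \cdot 2 \left(-1\right) 63 = \left(-40\right) \left(-126\right) = 5040$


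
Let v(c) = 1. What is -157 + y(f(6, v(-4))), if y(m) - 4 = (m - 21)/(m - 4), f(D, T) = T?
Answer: -439/3 ≈ -146.33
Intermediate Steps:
y(m) = 4 + (-21 + m)/(-4 + m) (y(m) = 4 + (m - 21)/(m - 4) = 4 + (-21 + m)/(-4 + m))
-157 + y(f(6, v(-4))) = -157 + (-37 + 5*1)/(-4 + 1) = -157 + (-37 + 5)/(-3) = -157 - 1/3*(-32) = -157 + 32/3 = -439/3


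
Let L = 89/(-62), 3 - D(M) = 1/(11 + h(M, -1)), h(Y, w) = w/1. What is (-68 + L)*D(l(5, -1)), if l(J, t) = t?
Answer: -24969/124 ≈ -201.36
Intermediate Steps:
h(Y, w) = w (h(Y, w) = w*1 = w)
D(M) = 29/10 (D(M) = 3 - 1/(11 - 1) = 3 - 1/10 = 3 - 1*⅒ = 3 - ⅒ = 29/10)
L = -89/62 (L = 89*(-1/62) = -89/62 ≈ -1.4355)
(-68 + L)*D(l(5, -1)) = (-68 - 89/62)*(29/10) = -4305/62*29/10 = -24969/124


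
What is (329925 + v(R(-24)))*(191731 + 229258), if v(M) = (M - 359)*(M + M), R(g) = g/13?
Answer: 23568013745577/169 ≈ 1.3946e+11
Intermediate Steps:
R(g) = g/13 (R(g) = g*(1/13) = g/13)
v(M) = 2*M*(-359 + M) (v(M) = (-359 + M)*(2*M) = 2*M*(-359 + M))
(329925 + v(R(-24)))*(191731 + 229258) = (329925 + 2*((1/13)*(-24))*(-359 + (1/13)*(-24)))*(191731 + 229258) = (329925 + 2*(-24/13)*(-359 - 24/13))*420989 = (329925 + 2*(-24/13)*(-4691/13))*420989 = (329925 + 225168/169)*420989 = (55982493/169)*420989 = 23568013745577/169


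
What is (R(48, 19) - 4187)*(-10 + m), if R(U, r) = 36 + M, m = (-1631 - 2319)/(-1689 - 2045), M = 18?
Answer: 69000435/1867 ≈ 36958.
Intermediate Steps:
m = 1975/1867 (m = -3950/(-3734) = -3950*(-1/3734) = 1975/1867 ≈ 1.0578)
R(U, r) = 54 (R(U, r) = 36 + 18 = 54)
(R(48, 19) - 4187)*(-10 + m) = (54 - 4187)*(-10 + 1975/1867) = -4133*(-16695/1867) = 69000435/1867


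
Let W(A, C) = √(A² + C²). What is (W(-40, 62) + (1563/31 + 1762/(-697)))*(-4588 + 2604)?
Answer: -66226496/697 - 3968*√1361 ≈ -2.4140e+5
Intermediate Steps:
(W(-40, 62) + (1563/31 + 1762/(-697)))*(-4588 + 2604) = (√((-40)² + 62²) + (1563/31 + 1762/(-697)))*(-4588 + 2604) = (√(1600 + 3844) + (1563*(1/31) + 1762*(-1/697)))*(-1984) = (√5444 + (1563/31 - 1762/697))*(-1984) = (2*√1361 + 1034789/21607)*(-1984) = (1034789/21607 + 2*√1361)*(-1984) = -66226496/697 - 3968*√1361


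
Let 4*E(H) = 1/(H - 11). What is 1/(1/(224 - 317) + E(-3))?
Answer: -5208/149 ≈ -34.953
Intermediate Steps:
E(H) = 1/(4*(-11 + H)) (E(H) = 1/(4*(H - 11)) = 1/(4*(-11 + H)))
1/(1/(224 - 317) + E(-3)) = 1/(1/(224 - 317) + 1/(4*(-11 - 3))) = 1/(1/(-93) + (¼)/(-14)) = 1/(-1/93 + (¼)*(-1/14)) = 1/(-1/93 - 1/56) = 1/(-149/5208) = -5208/149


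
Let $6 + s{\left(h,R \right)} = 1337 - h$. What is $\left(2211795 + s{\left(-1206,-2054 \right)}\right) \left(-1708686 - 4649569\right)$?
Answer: $-14079287510660$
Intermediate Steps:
$s{\left(h,R \right)} = 1331 - h$ ($s{\left(h,R \right)} = -6 - \left(-1337 + h\right) = 1331 - h$)
$\left(2211795 + s{\left(-1206,-2054 \right)}\right) \left(-1708686 - 4649569\right) = \left(2211795 + \left(1331 - -1206\right)\right) \left(-1708686 - 4649569\right) = \left(2211795 + \left(1331 + 1206\right)\right) \left(-6358255\right) = \left(2211795 + 2537\right) \left(-6358255\right) = 2214332 \left(-6358255\right) = -14079287510660$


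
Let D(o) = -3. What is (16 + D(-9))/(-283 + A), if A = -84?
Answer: -13/367 ≈ -0.035422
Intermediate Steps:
(16 + D(-9))/(-283 + A) = (16 - 3)/(-283 - 84) = 13/(-367) = 13*(-1/367) = -13/367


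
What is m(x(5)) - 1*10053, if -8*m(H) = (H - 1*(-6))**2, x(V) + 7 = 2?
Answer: -80425/8 ≈ -10053.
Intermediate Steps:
x(V) = -5 (x(V) = -7 + 2 = -5)
m(H) = -(6 + H)**2/8 (m(H) = -(H - 1*(-6))**2/8 = -(H + 6)**2/8 = -(6 + H)**2/8)
m(x(5)) - 1*10053 = -(6 - 5)**2/8 - 1*10053 = -1/8*1**2 - 10053 = -1/8*1 - 10053 = -1/8 - 10053 = -80425/8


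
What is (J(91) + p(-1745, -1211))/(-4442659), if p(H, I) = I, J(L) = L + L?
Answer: 1029/4442659 ≈ 0.00023162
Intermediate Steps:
J(L) = 2*L
(J(91) + p(-1745, -1211))/(-4442659) = (2*91 - 1211)/(-4442659) = (182 - 1211)*(-1/4442659) = -1029*(-1/4442659) = 1029/4442659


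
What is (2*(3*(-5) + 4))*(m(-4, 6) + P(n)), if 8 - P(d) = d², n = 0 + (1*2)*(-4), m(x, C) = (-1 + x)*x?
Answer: 792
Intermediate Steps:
m(x, C) = x*(-1 + x)
n = -8 (n = 0 + 2*(-4) = 0 - 8 = -8)
P(d) = 8 - d²
(2*(3*(-5) + 4))*(m(-4, 6) + P(n)) = (2*(3*(-5) + 4))*(-4*(-1 - 4) + (8 - 1*(-8)²)) = (2*(-15 + 4))*(-4*(-5) + (8 - 1*64)) = (2*(-11))*(20 + (8 - 64)) = -22*(20 - 56) = -22*(-36) = 792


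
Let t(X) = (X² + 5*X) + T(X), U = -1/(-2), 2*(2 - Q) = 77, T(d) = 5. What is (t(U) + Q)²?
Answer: 13225/16 ≈ 826.56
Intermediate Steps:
Q = -73/2 (Q = 2 - ½*77 = 2 - 77/2 = -73/2 ≈ -36.500)
U = ½ (U = -1*(-½) = ½ ≈ 0.50000)
t(X) = 5 + X² + 5*X (t(X) = (X² + 5*X) + 5 = 5 + X² + 5*X)
(t(U) + Q)² = ((5 + (½)² + 5*(½)) - 73/2)² = ((5 + ¼ + 5/2) - 73/2)² = (31/4 - 73/2)² = (-115/4)² = 13225/16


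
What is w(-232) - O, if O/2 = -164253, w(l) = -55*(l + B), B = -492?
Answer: 368326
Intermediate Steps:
w(l) = 27060 - 55*l (w(l) = -55*(l - 492) = -55*(-492 + l) = 27060 - 55*l)
O = -328506 (O = 2*(-164253) = -328506)
w(-232) - O = (27060 - 55*(-232)) - 1*(-328506) = (27060 + 12760) + 328506 = 39820 + 328506 = 368326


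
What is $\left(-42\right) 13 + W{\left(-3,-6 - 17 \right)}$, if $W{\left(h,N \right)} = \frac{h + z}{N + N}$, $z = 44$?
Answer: $- \frac{25157}{46} \approx -546.89$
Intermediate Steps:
$W{\left(h,N \right)} = \frac{44 + h}{2 N}$ ($W{\left(h,N \right)} = \frac{h + 44}{N + N} = \frac{44 + h}{2 N}$)
$\left(-42\right) 13 + W{\left(-3,-6 - 17 \right)} = \left(-42\right) 13 + \frac{44 - 3}{2 \left(-6 - 17\right)} = -546 + \frac{1}{2} \frac{1}{-23} \cdot 41 = -546 + \frac{1}{2} \left(- \frac{1}{23}\right) 41 = -546 - \frac{41}{46} = - \frac{25157}{46}$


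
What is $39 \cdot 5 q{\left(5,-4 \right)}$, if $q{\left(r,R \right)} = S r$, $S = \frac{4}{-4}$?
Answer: $-975$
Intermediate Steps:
$S = -1$ ($S = 4 \left(- \frac{1}{4}\right) = -1$)
$q{\left(r,R \right)} = - r$
$39 \cdot 5 q{\left(5,-4 \right)} = 39 \cdot 5 \left(\left(-1\right) 5\right) = 195 \left(-5\right) = -975$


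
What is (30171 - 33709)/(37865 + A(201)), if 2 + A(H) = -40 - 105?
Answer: -1769/18859 ≈ -0.093801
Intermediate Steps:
A(H) = -147 (A(H) = -2 + (-40 - 105) = -2 - 145 = -147)
(30171 - 33709)/(37865 + A(201)) = (30171 - 33709)/(37865 - 147) = -3538/37718 = -3538*1/37718 = -1769/18859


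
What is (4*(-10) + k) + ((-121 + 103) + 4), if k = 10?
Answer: -44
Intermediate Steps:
(4*(-10) + k) + ((-121 + 103) + 4) = (4*(-10) + 10) + ((-121 + 103) + 4) = (-40 + 10) + (-18 + 4) = -30 - 14 = -44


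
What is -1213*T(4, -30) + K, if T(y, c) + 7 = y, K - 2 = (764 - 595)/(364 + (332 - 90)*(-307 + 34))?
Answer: 18401601/5054 ≈ 3641.0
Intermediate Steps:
K = 10095/5054 (K = 2 + (764 - 595)/(364 + (332 - 90)*(-307 + 34)) = 2 + 169/(364 + 242*(-273)) = 2 + 169/(364 - 66066) = 2 + 169/(-65702) = 2 + 169*(-1/65702) = 2 - 13/5054 = 10095/5054 ≈ 1.9974)
T(y, c) = -7 + y
-1213*T(4, -30) + K = -1213*(-7 + 4) + 10095/5054 = -1213*(-3) + 10095/5054 = 3639 + 10095/5054 = 18401601/5054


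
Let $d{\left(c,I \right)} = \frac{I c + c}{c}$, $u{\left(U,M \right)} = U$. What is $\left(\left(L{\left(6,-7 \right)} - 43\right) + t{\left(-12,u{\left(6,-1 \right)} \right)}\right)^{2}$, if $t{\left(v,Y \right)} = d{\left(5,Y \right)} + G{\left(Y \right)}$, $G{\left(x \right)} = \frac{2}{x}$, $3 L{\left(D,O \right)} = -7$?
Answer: $1444$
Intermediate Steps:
$L{\left(D,O \right)} = - \frac{7}{3}$ ($L{\left(D,O \right)} = \frac{1}{3} \left(-7\right) = - \frac{7}{3}$)
$d{\left(c,I \right)} = \frac{c + I c}{c}$
$t{\left(v,Y \right)} = 1 + Y + \frac{2}{Y}$ ($t{\left(v,Y \right)} = \left(1 + Y\right) + \frac{2}{Y} = 1 + Y + \frac{2}{Y}$)
$\left(\left(L{\left(6,-7 \right)} - 43\right) + t{\left(-12,u{\left(6,-1 \right)} \right)}\right)^{2} = \left(\left(- \frac{7}{3} - 43\right) + \left(1 + 6 + \frac{2}{6}\right)\right)^{2} = \left(\left(- \frac{7}{3} - 43\right) + \left(1 + 6 + 2 \cdot \frac{1}{6}\right)\right)^{2} = \left(- \frac{136}{3} + \left(1 + 6 + \frac{1}{3}\right)\right)^{2} = \left(- \frac{136}{3} + \frac{22}{3}\right)^{2} = \left(-38\right)^{2} = 1444$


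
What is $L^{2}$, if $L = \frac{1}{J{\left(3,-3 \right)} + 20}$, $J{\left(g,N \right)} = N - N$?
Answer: $\frac{1}{400} \approx 0.0025$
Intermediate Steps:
$J{\left(g,N \right)} = 0$
$L = \frac{1}{20}$ ($L = \frac{1}{0 + 20} = \frac{1}{20} \approx 0.05$)
$L^{2} = \left(\frac{1}{20}\right)^{2} = \frac{1}{400}$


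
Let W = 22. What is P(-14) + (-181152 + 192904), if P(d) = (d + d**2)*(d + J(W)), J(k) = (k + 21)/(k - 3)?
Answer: 182702/19 ≈ 9615.9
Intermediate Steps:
J(k) = (21 + k)/(-3 + k)
P(d) = (43/19 + d)*(d + d**2) (P(d) = (d + d**2)*(d + (21 + 22)/(-3 + 22)) = (d + d**2)*(d + 43/19) = (d + d**2)*(43/19 + d) = (43/19 + d)*(d + d**2))
P(-14) + (-181152 + 192904) = (1/19)*(-14)*(43 + 19*(-14)**2 + 62*(-14)) + (-181152 + 192904) = (1/19)*(-14)*(43 + 19*196 - 868) + 11752 = (1/19)*(-14)*(43 + 3724 - 868) + 11752 = (1/19)*(-14)*2899 + 11752 = -40586/19 + 11752 = 182702/19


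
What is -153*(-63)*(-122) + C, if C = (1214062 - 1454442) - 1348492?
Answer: -2764830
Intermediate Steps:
C = -1588872 (C = -240380 - 1348492 = -1588872)
-153*(-63)*(-122) + C = -153*(-63)*(-122) - 1588872 = 9639*(-122) - 1588872 = -1175958 - 1588872 = -2764830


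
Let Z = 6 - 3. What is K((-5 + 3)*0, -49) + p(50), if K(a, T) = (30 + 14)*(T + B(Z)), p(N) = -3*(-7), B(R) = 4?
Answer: -1959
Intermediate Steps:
Z = 3
p(N) = 21
K(a, T) = 176 + 44*T (K(a, T) = (30 + 14)*(T + 4) = 44*(4 + T) = 176 + 44*T)
K((-5 + 3)*0, -49) + p(50) = (176 + 44*(-49)) + 21 = (176 - 2156) + 21 = -1980 + 21 = -1959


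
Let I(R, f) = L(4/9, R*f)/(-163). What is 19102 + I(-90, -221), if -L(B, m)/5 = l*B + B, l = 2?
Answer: 9340898/489 ≈ 19102.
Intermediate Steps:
L(B, m) = -15*B (L(B, m) = -5*(2*B + B) = -15*B)
I(R, f) = 20/489 (I(R, f) = -60/9/(-163) = -60/9*(-1/163) = -15*4/9*(-1/163) = -20/3*(-1/163) = 20/489)
19102 + I(-90, -221) = 19102 + 20/489 = 9340898/489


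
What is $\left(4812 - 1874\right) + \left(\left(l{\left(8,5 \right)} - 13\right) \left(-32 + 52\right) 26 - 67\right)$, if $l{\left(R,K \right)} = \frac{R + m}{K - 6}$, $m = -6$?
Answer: $-4929$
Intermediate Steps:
$l{\left(R,K \right)} = \frac{-6 + R}{-6 + K}$ ($l{\left(R,K \right)} = \frac{R - 6}{K - 6} = \frac{-6 + R}{-6 + K}$)
$\left(4812 - 1874\right) + \left(\left(l{\left(8,5 \right)} - 13\right) \left(-32 + 52\right) 26 - 67\right) = \left(4812 - 1874\right) + \left(\left(\frac{-6 + 8}{-6 + 5} - 13\right) \left(-32 + 52\right) 26 - 67\right) = \left(4812 - 1874\right) + \left(\left(\frac{1}{-1} \cdot 2 - 13\right) 20 \cdot 26 - 67\right) = 2938 + \left(\left(\left(-1\right) 2 - 13\right) 20 \cdot 26 - 67\right) = 2938 + \left(\left(-2 - 13\right) 20 \cdot 26 - 67\right) = 2938 + \left(\left(-15\right) 20 \cdot 26 - 67\right) = 2938 - 7867 = -4929$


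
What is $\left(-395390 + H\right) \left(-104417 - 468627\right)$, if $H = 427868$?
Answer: $-18611323032$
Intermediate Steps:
$\left(-395390 + H\right) \left(-104417 - 468627\right) = \left(-395390 + 427868\right) \left(-104417 - 468627\right) = 32478 \left(-573044\right) = -18611323032$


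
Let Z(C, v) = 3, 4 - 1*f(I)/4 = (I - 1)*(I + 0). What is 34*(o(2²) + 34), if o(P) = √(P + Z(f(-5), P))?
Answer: 1156 + 34*√7 ≈ 1246.0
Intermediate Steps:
f(I) = 16 - 4*I*(-1 + I) (f(I) = 16 - 4*(I - 1)*(I + 0) = 16 - 4*(-1 + I)*I = 16 - 4*I*(-1 + I))
o(P) = √(3 + P) (o(P) = √(P + 3) = √(3 + P))
34*(o(2²) + 34) = 34*(√(3 + 2²) + 34) = 34*(√(3 + 4) + 34) = 34*(√7 + 34) = 34*(34 + √7) = 1156 + 34*√7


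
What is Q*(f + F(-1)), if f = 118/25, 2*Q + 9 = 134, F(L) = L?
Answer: 465/2 ≈ 232.50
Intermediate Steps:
Q = 125/2 (Q = -9/2 + (½)*134 = -9/2 + 67 = 125/2 ≈ 62.500)
f = 118/25 (f = 118*(1/25) = 118/25 ≈ 4.7200)
Q*(f + F(-1)) = 125*(118/25 - 1)/2 = (125/2)*(93/25) = 465/2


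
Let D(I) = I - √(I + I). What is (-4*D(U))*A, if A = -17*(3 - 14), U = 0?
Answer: 0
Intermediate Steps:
D(I) = I - √2*√I (D(I) = I - √(2*I) = I - √2*√I)
A = 187 (A = -17*(-11) = 187)
(-4*D(U))*A = -4*(0 - √2*√0)*187 = -4*(0 - 1*√2*0)*187 = -4*(0 + 0)*187 = -4*0*187 = 0*187 = 0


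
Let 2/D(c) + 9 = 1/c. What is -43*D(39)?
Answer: 1677/175 ≈ 9.5829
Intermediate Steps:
D(c) = 2/(-9 + 1/c)
-43*D(39) = -(-86)*39/(-1 + 9*39) = -(-86)*39/(-1 + 351) = -(-86)*39/350 = -43*(-39/175) = 1677/175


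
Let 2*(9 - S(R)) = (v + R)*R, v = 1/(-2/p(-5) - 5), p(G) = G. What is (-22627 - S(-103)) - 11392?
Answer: -660383/23 ≈ -28712.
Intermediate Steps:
v = -5/23 (v = 1/(-2/(-5) - 5) = 1/(-2*(-⅕) - 5) = 1/(⅖ - 5) = 1/(-23/5) = -5/23 ≈ -0.21739)
S(R) = 9 - R*(-5/23 + R)/2 (S(R) = 9 - (-5/23 + R)*R/2 = 9 - R*(-5/23 + R)/2)
(-22627 - S(-103)) - 11392 = (-22627 - (9 - ½*(-103)² + (5/46)*(-103))) - 11392 = (-22627 - (9 - ½*10609 - 515/46)) - 11392 = (-22627 - (9 - 10609/2 - 515/46)) - 11392 = (-22627 - 1*(-122054/23)) - 11392 = (-22627 + 122054/23) - 11392 = -398367/23 - 11392 = -660383/23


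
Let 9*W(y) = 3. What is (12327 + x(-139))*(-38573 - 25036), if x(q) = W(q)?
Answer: -784129346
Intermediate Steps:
W(y) = ⅓ (W(y) = (⅑)*3 = ⅓)
x(q) = ⅓
(12327 + x(-139))*(-38573 - 25036) = (12327 + ⅓)*(-38573 - 25036) = (36982/3)*(-63609) = -784129346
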